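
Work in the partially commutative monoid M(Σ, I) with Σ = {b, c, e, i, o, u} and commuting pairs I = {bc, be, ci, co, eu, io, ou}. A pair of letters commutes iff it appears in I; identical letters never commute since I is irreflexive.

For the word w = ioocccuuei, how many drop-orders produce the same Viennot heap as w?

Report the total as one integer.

piece 0:i — minimal
piece 1:o — minimal
piece 2:o rests on {1:o}
piece 3:c — minimal
piece 4:c rests on {3:c}
piece 5:c rests on {4:c}
piece 6:u rests on {0:i, 5:c}
piece 7:u rests on {6:u}
piece 8:e rests on {0:i, 2:o, 5:c}
piece 9:i rests on {7:u, 8:e}
minimal pieces: {0:i, 1:o, 3:c}
ways to finish when only these pieces remain (= sum over removing one remaining piece with nothing left below it):
  1 left: {9}→1
  2 left: {7,9}→1  {8,9}→1
  3 left: {2,8,9}→1  {6,7,9}→1  {7,8,9}→2
  4 left: {1,2,8,9}→1  {2,7,8,9}→3  {6,7,8,9}→3
  5 left: {0,6,7,8,9}→3  {1,2,7,8,9}→4  {2,6,7,8,9}→6  {5,6,7,8,9}→3
  6 left: {0,2,6,7,8,9}→9  {0,5,6,7,8,9}→6  {1,2,6,7,8,9}→10  {2,5,6,7,8,9}→9  {4,5,6,7,8,9}→3
  7 left: {0,1,2,6,7,8,9}→19  {0,2,5,6,7,8,9}→24  {0,4,5,6,7,8,9}→9  {1,2,5,6,7,8,9}→19  {2,4,5,6,7,8,9}→12  {3,4,5,6,7,8,9}→3
  8 left: {0,1,2,5,6,7,8,9}→62  {0,2,4,5,6,7,8,9}→45  {0,3,4,5,6,7,8,9}→12  {1,2,4,5,6,7,8,9}→31  {2,3,4,5,6,7,8,9}→15
  placing 0:i first → 46 extensions
  placing 1:o first → 72 extensions
  placing 3:c first → 138 extensions
total linear extensions = 256

256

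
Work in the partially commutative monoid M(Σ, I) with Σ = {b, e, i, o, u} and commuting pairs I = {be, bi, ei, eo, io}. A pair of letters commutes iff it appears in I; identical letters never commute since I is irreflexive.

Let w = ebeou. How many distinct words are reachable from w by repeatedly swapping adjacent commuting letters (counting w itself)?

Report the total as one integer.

6

#0=e has no predecessor
#1=b has no predecessor
#2=e depends on [0:e]
#3=o depends on [1:b]
#4=u depends on [2:e, 3:o]
sources: [0:e, 1:b]
N(rest) = Σ N(rest − s) over sources s of rest; N(one piece) = 1:
  size 1 → [4]=1
  size 2 → [2,4]=1  [3,4]=1
  size 3 → [0,2,4]=1  [1,3,4]=1  [2,3,4]=2
  first=0(e) contributes 3
  first=1(b) contributes 3
|[w]| = 6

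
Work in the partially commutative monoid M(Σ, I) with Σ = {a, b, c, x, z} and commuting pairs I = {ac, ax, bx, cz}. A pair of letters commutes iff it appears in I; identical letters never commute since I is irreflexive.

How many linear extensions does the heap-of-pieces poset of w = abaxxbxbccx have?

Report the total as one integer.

56

drop 0:a onto floor
drop 1:b onto {0:a}
drop 2:a onto {1:b}
drop 3:x onto floor
drop 4:x onto {3:x}
drop 5:b onto {2:a}
drop 6:x onto {4:x}
drop 7:b onto {5:b}
drop 8:c onto {6:x, 7:b}
drop 9:c onto {8:c}
drop 10:x onto {9:c}
ground layer = {0:a, 3:x}
drop-orders for the pieces not yet dropped (sum over which currently-grounded one goes next):
  1 to go: {10} 1
  2 to go: {9,10} 1
  3 to go: {8,9,10} 1
  4 to go: {6,8,9,10} 1  {7,8,9,10} 1
  5 to go: {4,6,8,9,10} 1  {5,7,8,9,10} 1  {6,7,8,9,10} 2
  6 to go: {2,5,7,8,9,10} 1  {3,4,6,8,9,10} 1  {4,6,7,8,9,10} 3  {5,6,7,8,9,10} 3
  7 to go: {1,2,5,7,8,9,10} 1  {2,5,6,7,8,9,10} 4  {3,4,6,7,8,9,10} 4  {4,5,6,7,8,9,10} 6
  8 to go: {0,1,2,5,7,8,9,10} 1  {1,2,5,6,7,8,9,10} 5  {2,4,5,6,7,8,9,10} 10  {3,4,5,6,7,8,9,10} 10
  9 to go: {0,1,2,5,6,7,8,9,10} 6  {1,2,4,5,6,7,8,9,10} 15  {2,3,4,5,6,7,8,9,10} 20
  if 0:a drops first: 35 orders
  if 3:x drops first: 21 orders
heap linearizations: 56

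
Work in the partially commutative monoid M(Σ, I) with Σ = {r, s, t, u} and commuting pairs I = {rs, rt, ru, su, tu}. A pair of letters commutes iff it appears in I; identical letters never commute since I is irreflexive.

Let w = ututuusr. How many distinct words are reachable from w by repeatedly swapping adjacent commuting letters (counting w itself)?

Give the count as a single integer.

0(u) covers ∅
1(t) covers ∅
2(u) covers 0:u
3(t) covers 1:t
4(u) covers 2:u
5(u) covers 4:u
6(s) covers 3:t
7(r) covers ∅
floor of heap: 0:u, 1:t, 7:r
completions by unplaced set U, small U first (add the entries for U minus each lowest piece of U):
  |U|=1: {5}:1  {6}:1  {7}:1
  |U|=2: {3,6}:1  {4,5}:1  {5,6}:2  {5,7}:2  {6,7}:2
  |U|=3: {1,3,6}:1  {2,4,5}:1  {3,5,6}:3  {3,6,7}:3  {4,5,6}:3  {4,5,7}:3  {5,6,7}:6
  |U|=4: {0,2,4,5}:1  {1,3,5,6}:4  {1,3,6,7}:4  {2,4,5,6}:4  {2,4,5,7}:4  {3,4,5,6}:6  {3,5,6,7}:12  {4,5,6,7}:12
  |U|=5: {0,2,4,5,6}:5  {0,2,4,5,7}:5  {1,3,4,5,6}:10  {1,3,5,6,7}:20  {2,3,4,5,6}:10  {2,4,5,6,7}:20  {3,4,5,6,7}:30
  |U|=6: {0,2,3,4,5,6}:15  {0,2,4,5,6,7}:30  {1,2,3,4,5,6}:20  {1,3,4,5,6,7}:60  {2,3,4,5,6,7}:60
  start at 0(u): 140
  start at 1(t): 105
  start at 7(r): 35
sum over floor = 280

280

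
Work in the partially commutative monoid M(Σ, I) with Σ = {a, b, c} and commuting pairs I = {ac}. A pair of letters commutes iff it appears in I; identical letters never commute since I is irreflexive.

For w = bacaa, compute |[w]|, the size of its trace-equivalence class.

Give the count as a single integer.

4

drop 0:b onto floor
drop 1:a onto {0:b}
drop 2:c onto {0:b}
drop 3:a onto {1:a}
drop 4:a onto {3:a}
ground layer = {0:b}
drop-orders for the pieces not yet dropped (sum over which currently-grounded one goes next):
  1 to go: {2} 1  {4} 1
  2 to go: {2,4} 2  {3,4} 1
  3 to go: {1,3,4} 1  {2,3,4} 3
  if 0:b drops first: 4 orders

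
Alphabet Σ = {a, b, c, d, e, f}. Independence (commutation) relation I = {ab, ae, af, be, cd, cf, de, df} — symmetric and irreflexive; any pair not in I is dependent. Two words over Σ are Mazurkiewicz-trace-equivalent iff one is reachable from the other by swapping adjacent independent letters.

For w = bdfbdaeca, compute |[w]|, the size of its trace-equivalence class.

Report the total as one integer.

9

#0=b has no predecessor
#1=d depends on [0:b]
#2=f depends on [0:b]
#3=b depends on [1:d, 2:f]
#4=d depends on [3:b]
#5=a depends on [4:d]
#6=e depends on [2:f]
#7=c depends on [5:a, 6:e]
#8=a depends on [7:c]
sources: [0:b]
N(rest) = Σ N(rest − s) over sources s of rest; N(one piece) = 1:
  size 1 → [8]=1
  size 2 → [7,8]=1
  size 3 → [5,7,8]=1  [6,7,8]=1
  size 4 → [4,5,7,8]=1  [5,6,7,8]=2
  size 5 → [3,4,5,7,8]=1  [4,5,6,7,8]=3
  size 6 → [1,3,4,5,7,8]=1  [3,4,5,6,7,8]=4
  size 7 → [1,3,4,5,6,7,8]=5  [2,3,4,5,6,7,8]=4
  first=0(b) contributes 9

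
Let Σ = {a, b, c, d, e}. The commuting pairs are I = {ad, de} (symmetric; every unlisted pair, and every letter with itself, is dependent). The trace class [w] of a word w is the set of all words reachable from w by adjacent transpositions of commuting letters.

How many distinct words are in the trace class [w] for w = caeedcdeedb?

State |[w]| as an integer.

24

drop 0:c onto floor
drop 1:a onto {0:c}
drop 2:e onto {1:a}
drop 3:e onto {2:e}
drop 4:d onto {0:c}
drop 5:c onto {3:e, 4:d}
drop 6:d onto {5:c}
drop 7:e onto {5:c}
drop 8:e onto {7:e}
drop 9:d onto {6:d}
drop 10:b onto {8:e, 9:d}
ground layer = {0:c}
drop-orders for the pieces not yet dropped (sum over which currently-grounded one goes next):
  1 to go: {10} 1
  2 to go: {8,10} 1  {9,10} 1
  3 to go: {6,9,10} 1  {7,8,10} 1  {8,9,10} 2
  4 to go: {6,8,9,10} 3  {7,8,9,10} 3
  5 to go: {6,7,8,9,10} 6
  6 to go: {5,6,7,8,9,10} 6
  7 to go: {3,5,6,7,8,9,10} 6  {4,5,6,7,8,9,10} 6
  8 to go: {2,3,5,6,7,8,9,10} 6  {3,4,5,6,7,8,9,10} 12
  9 to go: {1,2,3,5,6,7,8,9,10} 6  {2,3,4,5,6,7,8,9,10} 18
  if 0:c drops first: 24 orders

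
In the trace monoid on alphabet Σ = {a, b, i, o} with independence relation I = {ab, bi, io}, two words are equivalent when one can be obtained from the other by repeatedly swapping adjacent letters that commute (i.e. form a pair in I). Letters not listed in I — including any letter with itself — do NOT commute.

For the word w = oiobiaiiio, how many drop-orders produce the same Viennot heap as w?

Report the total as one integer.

drop 0:o onto floor
drop 1:i onto floor
drop 2:o onto {0:o}
drop 3:b onto {2:o}
drop 4:i onto {1:i}
drop 5:a onto {2:o, 4:i}
drop 6:i onto {5:a}
drop 7:i onto {6:i}
drop 8:i onto {7:i}
drop 9:o onto {3:b, 5:a}
ground layer = {0:o, 1:i}
drop-orders for the pieces not yet dropped (sum over which currently-grounded one goes next):
  1 to go: {8} 1  {9} 1
  2 to go: {3,9} 1  {7,8} 1  {8,9} 2
  3 to go: {3,8,9} 3  {6,7,8} 1  {7,8,9} 3
  4 to go: {3,7,8,9} 6  {6,7,8,9} 4
  5 to go: {3,6,7,8,9} 10  {5,6,7,8,9} 4
  6 to go: {3,5,6,7,8,9} 14  {4,5,6,7,8,9} 4
  7 to go: {1,4,5,6,7,8,9} 4  {2,3,5,6,7,8,9} 14  {3,4,5,6,7,8,9} 18
  8 to go: {0,2,3,5,6,7,8,9} 14  {1,3,4,5,6,7,8,9} 22  {2,3,4,5,6,7,8,9} 32
  if 0:o drops first: 54 orders
  if 1:i drops first: 46 orders
heap linearizations: 100

100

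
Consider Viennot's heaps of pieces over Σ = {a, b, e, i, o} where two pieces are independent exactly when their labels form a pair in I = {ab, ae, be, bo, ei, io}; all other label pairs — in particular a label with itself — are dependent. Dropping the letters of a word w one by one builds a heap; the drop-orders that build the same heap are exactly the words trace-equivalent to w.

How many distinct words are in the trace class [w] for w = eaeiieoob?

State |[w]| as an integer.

121

piece 0:e — minimal
piece 1:a — minimal
piece 2:e rests on {0:e}
piece 3:i rests on {1:a}
piece 4:i rests on {3:i}
piece 5:e rests on {2:e}
piece 6:o rests on {1:a, 5:e}
piece 7:o rests on {6:o}
piece 8:b rests on {4:i}
minimal pieces: {0:e, 1:a}
ways to finish when only these pieces remain (= sum over removing one remaining piece with nothing left below it):
  1 left: {7}→1  {8}→1
  2 left: {4,8}→1  {6,7}→1  {7,8}→2
  3 left: {3,4,8}→1  {4,7,8}→3  {5,6,7}→1  {6,7,8}→3
  4 left: {2,5,6,7}→1  {3,4,7,8}→4  {4,6,7,8}→6  {5,6,7,8}→4
  5 left: {0,2,5,6,7}→1  {2,5,6,7,8}→5  {3,4,6,7,8}→10  {4,5,6,7,8}→10
  6 left: {0,2,5,6,7,8}→6  {1,3,4,6,7,8}→10  {2,4,5,6,7,8}→15  {3,4,5,6,7,8}→20
  7 left: {0,2,4,5,6,7,8}→21  {1,3,4,5,6,7,8}→30  {2,3,4,5,6,7,8}→35
  placing 0:e first → 65 extensions
  placing 1:a first → 56 extensions
total linear extensions = 121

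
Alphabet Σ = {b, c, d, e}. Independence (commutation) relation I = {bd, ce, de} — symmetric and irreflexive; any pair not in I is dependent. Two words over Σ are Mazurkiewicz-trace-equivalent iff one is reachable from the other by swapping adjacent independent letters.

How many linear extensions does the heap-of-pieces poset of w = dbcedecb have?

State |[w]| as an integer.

drop 0:d onto floor
drop 1:b onto floor
drop 2:c onto {0:d, 1:b}
drop 3:e onto {1:b}
drop 4:d onto {2:c}
drop 5:e onto {3:e}
drop 6:c onto {4:d}
drop 7:b onto {5:e, 6:c}
ground layer = {0:d, 1:b}
drop-orders for the pieces not yet dropped (sum over which currently-grounded one goes next):
  1 to go: {7} 1
  2 to go: {5,7} 1  {6,7} 1
  3 to go: {3,5,7} 1  {4,6,7} 1  {5,6,7} 2
  4 to go: {2,4,6,7} 1  {3,5,6,7} 3  {4,5,6,7} 3
  5 to go: {0,2,4,6,7} 1  {2,4,5,6,7} 4  {3,4,5,6,7} 6
  6 to go: {0,2,4,5,6,7} 5  {2,3,4,5,6,7} 10
  if 0:d drops first: 10 orders
  if 1:b drops first: 15 orders
heap linearizations: 25

25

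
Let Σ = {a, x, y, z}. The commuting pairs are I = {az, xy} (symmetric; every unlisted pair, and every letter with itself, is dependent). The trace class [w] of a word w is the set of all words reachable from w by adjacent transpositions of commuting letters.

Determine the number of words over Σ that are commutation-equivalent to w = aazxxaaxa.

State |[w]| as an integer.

3

#0=a has no predecessor
#1=a depends on [0:a]
#2=z has no predecessor
#3=x depends on [1:a, 2:z]
#4=x depends on [3:x]
#5=a depends on [4:x]
#6=a depends on [5:a]
#7=x depends on [6:a]
#8=a depends on [7:x]
sources: [0:a, 2:z]
N(rest) = Σ N(rest − s) over sources s of rest; N(one piece) = 1:
  size 1 → [8]=1
  size 2 → [7,8]=1
  size 3 → [6,7,8]=1
  size 4 → [5,6,7,8]=1
  size 5 → [4,5,6,7,8]=1
  size 6 → [3,4,5,6,7,8]=1
  size 7 → [1,3,4,5,6,7,8]=1  [2,3,4,5,6,7,8]=1
  first=0(a) contributes 2
  first=2(z) contributes 1
|[w]| = 3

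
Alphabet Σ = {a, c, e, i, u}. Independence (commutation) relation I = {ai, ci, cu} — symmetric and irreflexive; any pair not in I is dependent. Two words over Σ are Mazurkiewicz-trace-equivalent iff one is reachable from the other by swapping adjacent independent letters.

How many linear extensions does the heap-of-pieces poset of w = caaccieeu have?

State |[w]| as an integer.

6

piece 0:c — minimal
piece 1:a rests on {0:c}
piece 2:a rests on {1:a}
piece 3:c rests on {2:a}
piece 4:c rests on {3:c}
piece 5:i — minimal
piece 6:e rests on {4:c, 5:i}
piece 7:e rests on {6:e}
piece 8:u rests on {7:e}
minimal pieces: {0:c, 5:i}
ways to finish when only these pieces remain (= sum over removing one remaining piece with nothing left below it):
  1 left: {8}→1
  2 left: {7,8}→1
  3 left: {6,7,8}→1
  4 left: {4,6,7,8}→1  {5,6,7,8}→1
  5 left: {3,4,6,7,8}→1  {4,5,6,7,8}→2
  6 left: {2,3,4,6,7,8}→1  {3,4,5,6,7,8}→3
  7 left: {1,2,3,4,6,7,8}→1  {2,3,4,5,6,7,8}→4
  placing 0:c first → 5 extensions
  placing 5:i first → 1 extensions
total linear extensions = 6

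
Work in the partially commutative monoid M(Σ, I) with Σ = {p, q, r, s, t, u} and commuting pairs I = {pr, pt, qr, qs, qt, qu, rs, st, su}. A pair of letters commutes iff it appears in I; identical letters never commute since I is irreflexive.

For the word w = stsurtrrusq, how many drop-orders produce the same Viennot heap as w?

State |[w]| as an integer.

drop 0:s onto floor
drop 1:t onto floor
drop 2:s onto {0:s}
drop 3:u onto {1:t}
drop 4:r onto {3:u}
drop 5:t onto {4:r}
drop 6:r onto {5:t}
drop 7:r onto {6:r}
drop 8:u onto {7:r}
drop 9:s onto {2:s}
drop 10:q onto floor
ground layer = {0:s, 1:t, 10:q}
drop-orders for the pieces not yet dropped (sum over which currently-grounded one goes next):
  1 to go: {8} 1  {9} 1  {10} 1
  2 to go: {2,9} 1  {7,8} 1  {8,9} 2  {8,10} 2  {9,10} 2
  3 to go: {0,2,9} 1  {2,8,9} 3  {2,9,10} 3  {6,7,8} 1  {7,8,9} 3  {7,8,10} 3  {8,9,10} 6
  4 to go: {0,2,8,9} 4  {0,2,9,10} 4  {2,7,8,9} 6  {2,8,9,10} 12  {5,6,7,8} 1  {6,7,8,9} 4  {6,7,8,10} 4  {7,8,9,10} 12
  5 to go: {0,2,7,8,9} 10  {0,2,8,9,10} 20  {2,6,7,8,9} 10  {2,7,8,9,10} 30  {4,5,6,7,8} 1  {5,6,7,8,9} 5  {5,6,7,8,10} 5  {6,7,8,9,10} 20
  6 to go: {0,2,6,7,8,9} 20  {0,2,7,8,9,10} 60  {2,5,6,7,8,9} 15  {2,6,7,8,9,10} 60  {3,4,5,6,7,8} 1  {4,5,6,7,8,9} 6  {4,5,6,7,8,10} 6  {5,6,7,8,9,10} 30
  7 to go: {0,2,5,6,7,8,9} 35  {0,2,6,7,8,9,10} 140  {1,3,4,5,6,7,8} 1  {2,4,5,6,7,8,9} 21  {2,5,6,7,8,9,10} 105  {3,4,5,6,7,8,9} 7  {3,4,5,6,7,8,10} 7  {4,5,6,7,8,9,10} 42
  8 to go: {0,2,4,5,6,7,8,9} 56  {0,2,5,6,7,8,9,10} 280  {1,3,4,5,6,7,8,9} 8  {1,3,4,5,6,7,8,10} 8  {2,3,4,5,6,7,8,9} 28  {2,4,5,6,7,8,9,10} 168  {3,4,5,6,7,8,9,10} 56
  9 to go: {0,2,3,4,5,6,7,8,9} 84  {0,2,4,5,6,7,8,9,10} 504  {1,2,3,4,5,6,7,8,9} 36  {1,3,4,5,6,7,8,9,10} 72  {2,3,4,5,6,7,8,9,10} 252
  if 0:s drops first: 360 orders
  if 1:t drops first: 840 orders
  if 10:q drops first: 120 orders
heap linearizations: 1320

1320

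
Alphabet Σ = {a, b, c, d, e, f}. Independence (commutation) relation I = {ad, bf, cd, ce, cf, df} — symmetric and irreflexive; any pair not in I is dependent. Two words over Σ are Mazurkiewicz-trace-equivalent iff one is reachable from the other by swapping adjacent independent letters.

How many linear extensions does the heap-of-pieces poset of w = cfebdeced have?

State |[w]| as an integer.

15

0(c) covers ∅
1(f) covers ∅
2(e) covers 1:f
3(b) covers 0:c, 2:e
4(d) covers 3:b
5(e) covers 4:d
6(c) covers 3:b
7(e) covers 5:e
8(d) covers 7:e
floor of heap: 0:c, 1:f
completions by unplaced set U, small U first (add the entries for U minus each lowest piece of U):
  |U|=1: {6}:1  {8}:1
  |U|=2: {6,8}:2  {7,8}:1
  |U|=3: {5,7,8}:1  {6,7,8}:3
  |U|=4: {4,5,7,8}:1  {5,6,7,8}:4
  |U|=5: {4,5,6,7,8}:5
  |U|=6: {3,4,5,6,7,8}:5
  |U|=7: {0,3,4,5,6,7,8}:5  {2,3,4,5,6,7,8}:5
  start at 0(c): 5
  start at 1(f): 10
sum over floor = 15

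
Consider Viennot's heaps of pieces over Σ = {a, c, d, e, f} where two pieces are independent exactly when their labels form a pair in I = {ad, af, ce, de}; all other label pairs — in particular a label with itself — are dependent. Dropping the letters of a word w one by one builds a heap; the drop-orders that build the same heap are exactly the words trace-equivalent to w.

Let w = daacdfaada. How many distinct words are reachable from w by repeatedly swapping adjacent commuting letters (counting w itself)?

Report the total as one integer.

piece 0:d — minimal
piece 1:a — minimal
piece 2:a rests on {1:a}
piece 3:c rests on {0:d, 2:a}
piece 4:d rests on {3:c}
piece 5:f rests on {4:d}
piece 6:a rests on {3:c}
piece 7:a rests on {6:a}
piece 8:d rests on {5:f}
piece 9:a rests on {7:a}
minimal pieces: {0:d, 1:a}
ways to finish when only these pieces remain (= sum over removing one remaining piece with nothing left below it):
  1 left: {8}→1  {9}→1
  2 left: {5,8}→1  {7,9}→1  {8,9}→2
  3 left: {4,5,8}→1  {5,8,9}→3  {6,7,9}→1  {7,8,9}→3
  4 left: {4,5,8,9}→4  {5,7,8,9}→6  {6,7,8,9}→4
  5 left: {4,5,7,8,9}→10  {5,6,7,8,9}→10
  6 left: {4,5,6,7,8,9}→20
  7 left: {3,4,5,6,7,8,9}→20
  8 left: {0,3,4,5,6,7,8,9}→20  {2,3,4,5,6,7,8,9}→20
  placing 0:d first → 20 extensions
  placing 1:a first → 40 extensions
total linear extensions = 60

60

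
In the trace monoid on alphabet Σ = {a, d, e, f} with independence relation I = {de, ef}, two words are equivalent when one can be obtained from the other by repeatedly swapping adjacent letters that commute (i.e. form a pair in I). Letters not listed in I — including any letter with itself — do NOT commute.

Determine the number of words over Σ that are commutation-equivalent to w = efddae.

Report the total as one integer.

#0=e has no predecessor
#1=f has no predecessor
#2=d depends on [1:f]
#3=d depends on [2:d]
#4=a depends on [0:e, 3:d]
#5=e depends on [4:a]
sources: [0:e, 1:f]
N(rest) = Σ N(rest − s) over sources s of rest; N(one piece) = 1:
  size 1 → [5]=1
  size 2 → [4,5]=1
  size 3 → [0,4,5]=1  [3,4,5]=1
  size 4 → [0,3,4,5]=2  [2,3,4,5]=1
  first=0(e) contributes 1
  first=1(f) contributes 3
|[w]| = 4

4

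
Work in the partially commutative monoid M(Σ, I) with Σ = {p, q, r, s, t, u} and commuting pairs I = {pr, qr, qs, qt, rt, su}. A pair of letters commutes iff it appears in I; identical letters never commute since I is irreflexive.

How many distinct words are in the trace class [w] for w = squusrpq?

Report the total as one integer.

30

#0=s has no predecessor
#1=q has no predecessor
#2=u depends on [1:q]
#3=u depends on [2:u]
#4=s depends on [0:s]
#5=r depends on [3:u, 4:s]
#6=p depends on [3:u, 4:s]
#7=q depends on [6:p]
sources: [0:s, 1:q]
N(rest) = Σ N(rest − s) over sources s of rest; N(one piece) = 1:
  size 1 → [5]=1  [7]=1
  size 2 → [5,7]=2  [6,7]=1
  size 3 → [5,6,7]=3
  size 4 → [3,5,6,7]=3  [4,5,6,7]=3
  size 5 → [0,4,5,6,7]=3  [2,3,5,6,7]=3  [3,4,5,6,7]=6
  size 6 → [0,3,4,5,6,7]=9  [1,2,3,5,6,7]=3  [2,3,4,5,6,7]=9
  first=0(s) contributes 12
  first=1(q) contributes 18
|[w]| = 30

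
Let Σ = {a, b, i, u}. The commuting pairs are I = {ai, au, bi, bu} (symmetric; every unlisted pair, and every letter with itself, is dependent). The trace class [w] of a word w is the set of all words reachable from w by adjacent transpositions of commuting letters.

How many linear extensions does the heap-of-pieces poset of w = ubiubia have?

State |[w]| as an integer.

35

0(u) covers ∅
1(b) covers ∅
2(i) covers 0:u
3(u) covers 2:i
4(b) covers 1:b
5(i) covers 3:u
6(a) covers 4:b
floor of heap: 0:u, 1:b
completions by unplaced set U, small U first (add the entries for U minus each lowest piece of U):
  |U|=1: {5}:1  {6}:1
  |U|=2: {3,5}:1  {4,6}:1  {5,6}:2
  |U|=3: {1,4,6}:1  {2,3,5}:1  {3,5,6}:3  {4,5,6}:3
  |U|=4: {0,2,3,5}:1  {1,4,5,6}:4  {2,3,5,6}:4  {3,4,5,6}:6
  |U|=5: {0,2,3,5,6}:5  {1,3,4,5,6}:10  {2,3,4,5,6}:10
  start at 0(u): 20
  start at 1(b): 15
sum over floor = 35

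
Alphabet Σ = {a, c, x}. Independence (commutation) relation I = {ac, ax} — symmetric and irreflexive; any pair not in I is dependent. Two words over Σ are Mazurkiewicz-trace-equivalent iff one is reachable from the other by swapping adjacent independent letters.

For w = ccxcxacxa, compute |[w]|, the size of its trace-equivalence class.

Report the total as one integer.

drop 0:c onto floor
drop 1:c onto {0:c}
drop 2:x onto {1:c}
drop 3:c onto {2:x}
drop 4:x onto {3:c}
drop 5:a onto floor
drop 6:c onto {4:x}
drop 7:x onto {6:c}
drop 8:a onto {5:a}
ground layer = {0:c, 5:a}
drop-orders for the pieces not yet dropped (sum over which currently-grounded one goes next):
  1 to go: {7} 1  {8} 1
  2 to go: {5,8} 1  {6,7} 1  {7,8} 2
  3 to go: {4,6,7} 1  {5,7,8} 3  {6,7,8} 3
  4 to go: {3,4,6,7} 1  {4,6,7,8} 4  {5,6,7,8} 6
  5 to go: {2,3,4,6,7} 1  {3,4,6,7,8} 5  {4,5,6,7,8} 10
  6 to go: {1,2,3,4,6,7} 1  {2,3,4,6,7,8} 6  {3,4,5,6,7,8} 15
  7 to go: {0,1,2,3,4,6,7} 1  {1,2,3,4,6,7,8} 7  {2,3,4,5,6,7,8} 21
  if 0:c drops first: 28 orders
  if 5:a drops first: 8 orders
heap linearizations: 36

36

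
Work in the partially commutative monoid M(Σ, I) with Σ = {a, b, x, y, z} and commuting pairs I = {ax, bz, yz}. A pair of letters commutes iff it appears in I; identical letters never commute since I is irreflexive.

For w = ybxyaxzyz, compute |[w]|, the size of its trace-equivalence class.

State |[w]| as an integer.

6

piece 0:y — minimal
piece 1:b rests on {0:y}
piece 2:x rests on {1:b}
piece 3:y rests on {2:x}
piece 4:a rests on {3:y}
piece 5:x rests on {3:y}
piece 6:z rests on {4:a, 5:x}
piece 7:y rests on {4:a, 5:x}
piece 8:z rests on {6:z}
minimal pieces: {0:y}
ways to finish when only these pieces remain (= sum over removing one remaining piece with nothing left below it):
  1 left: {7}→1  {8}→1
  2 left: {6,8}→1  {7,8}→2
  3 left: {6,7,8}→3
  4 left: {4,6,7,8}→3  {5,6,7,8}→3
  5 left: {4,5,6,7,8}→6
  6 left: {3,4,5,6,7,8}→6
  7 left: {2,3,4,5,6,7,8}→6
  placing 0:y first → 6 extensions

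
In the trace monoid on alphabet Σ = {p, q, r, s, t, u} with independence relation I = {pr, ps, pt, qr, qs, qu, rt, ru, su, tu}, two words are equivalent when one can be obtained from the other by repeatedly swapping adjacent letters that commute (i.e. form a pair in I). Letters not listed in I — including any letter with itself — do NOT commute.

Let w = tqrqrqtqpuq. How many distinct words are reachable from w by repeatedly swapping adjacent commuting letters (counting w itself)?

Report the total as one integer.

#0=t has no predecessor
#1=q depends on [0:t]
#2=r has no predecessor
#3=q depends on [1:q]
#4=r depends on [2:r]
#5=q depends on [3:q]
#6=t depends on [5:q]
#7=q depends on [6:t]
#8=p depends on [7:q]
#9=u depends on [8:p]
#10=q depends on [8:p]
sources: [0:t, 2:r]
N(rest) = Σ N(rest − s) over sources s of rest; N(one piece) = 1:
  size 1 → [4]=1  [9]=1  [10]=1
  size 2 → [2,4]=1  [4,9]=2  [4,10]=2  [9,10]=2
  size 3 → [2,4,9]=3  [2,4,10]=3  [4,9,10]=6  [8,9,10]=2
  size 4 → [2,4,9,10]=12  [4,8,9,10]=8  [7,8,9,10]=2
  size 5 → [2,4,8,9,10]=20  [4,7,8,9,10]=10  [6,7,8,9,10]=2
  size 6 → [2,4,7,8,9,10]=30  [4,6,7,8,9,10]=12  [5,6,7,8,9,10]=2
  size 7 → [2,4,6,7,8,9,10]=42  [3,5,6,7,8,9,10]=2  [4,5,6,7,8,9,10]=14
  size 8 → [1,3,5,6,7,8,9,10]=2  [2,4,5,6,7,8,9,10]=56  [3,4,5,6,7,8,9,10]=16
  size 9 → [0,1,3,5,6,7,8,9,10]=2  [1,3,4,5,6,7,8,9,10]=18  [2,3,4,5,6,7,8,9,10]=72
  first=0(t) contributes 90
  first=2(r) contributes 20
|[w]| = 110

110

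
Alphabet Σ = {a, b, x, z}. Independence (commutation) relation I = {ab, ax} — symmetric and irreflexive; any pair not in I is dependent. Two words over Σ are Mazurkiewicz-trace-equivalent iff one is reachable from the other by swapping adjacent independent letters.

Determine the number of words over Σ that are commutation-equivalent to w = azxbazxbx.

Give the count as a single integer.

3

#0=a has no predecessor
#1=z depends on [0:a]
#2=x depends on [1:z]
#3=b depends on [2:x]
#4=a depends on [1:z]
#5=z depends on [3:b, 4:a]
#6=x depends on [5:z]
#7=b depends on [6:x]
#8=x depends on [7:b]
sources: [0:a]
N(rest) = Σ N(rest − s) over sources s of rest; N(one piece) = 1:
  size 1 → [8]=1
  size 2 → [7,8]=1
  size 3 → [6,7,8]=1
  size 4 → [5,6,7,8]=1
  size 5 → [3,5,6,7,8]=1  [4,5,6,7,8]=1
  size 6 → [2,3,5,6,7,8]=1  [3,4,5,6,7,8]=2
  size 7 → [2,3,4,5,6,7,8]=3
  first=0(a) contributes 3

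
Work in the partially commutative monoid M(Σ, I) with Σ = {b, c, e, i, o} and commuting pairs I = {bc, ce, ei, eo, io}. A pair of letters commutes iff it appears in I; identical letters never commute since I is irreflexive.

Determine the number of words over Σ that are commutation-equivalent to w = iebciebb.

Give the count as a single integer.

12

#0=i has no predecessor
#1=e has no predecessor
#2=b depends on [0:i, 1:e]
#3=c depends on [0:i]
#4=i depends on [2:b, 3:c]
#5=e depends on [2:b]
#6=b depends on [4:i, 5:e]
#7=b depends on [6:b]
sources: [0:i, 1:e]
N(rest) = Σ N(rest − s) over sources s of rest; N(one piece) = 1:
  size 1 → [7]=1
  size 2 → [6,7]=1
  size 3 → [4,6,7]=1  [5,6,7]=1
  size 4 → [3,4,6,7]=1  [4,5,6,7]=2
  size 5 → [2,4,5,6,7]=2  [3,4,5,6,7]=3
  size 6 → [1,2,4,5,6,7]=2  [2,3,4,5,6,7]=5
  first=0(i) contributes 7
  first=1(e) contributes 5
|[w]| = 12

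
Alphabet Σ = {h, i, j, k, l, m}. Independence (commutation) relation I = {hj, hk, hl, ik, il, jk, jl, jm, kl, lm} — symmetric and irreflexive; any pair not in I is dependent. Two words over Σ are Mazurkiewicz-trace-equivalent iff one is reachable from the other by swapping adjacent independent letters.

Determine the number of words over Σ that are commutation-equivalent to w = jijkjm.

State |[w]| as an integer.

#0=j has no predecessor
#1=i depends on [0:j]
#2=j depends on [1:i]
#3=k has no predecessor
#4=j depends on [2:j]
#5=m depends on [1:i, 3:k]
sources: [0:j, 3:k]
N(rest) = Σ N(rest − s) over sources s of rest; N(one piece) = 1:
  size 1 → [4]=1  [5]=1
  size 2 → [2,4]=1  [3,5]=1  [4,5]=2
  size 3 → [2,4,5]=3  [3,4,5]=3
  size 4 → [1,2,4,5]=3  [2,3,4,5]=6
  first=0(j) contributes 9
  first=3(k) contributes 3
|[w]| = 12

12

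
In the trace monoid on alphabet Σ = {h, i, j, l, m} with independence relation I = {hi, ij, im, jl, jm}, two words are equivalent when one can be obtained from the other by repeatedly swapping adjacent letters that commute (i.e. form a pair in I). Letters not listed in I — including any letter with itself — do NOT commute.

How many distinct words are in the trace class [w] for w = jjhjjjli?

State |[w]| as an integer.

drop 0:j onto floor
drop 1:j onto {0:j}
drop 2:h onto {1:j}
drop 3:j onto {2:h}
drop 4:j onto {3:j}
drop 5:j onto {4:j}
drop 6:l onto {2:h}
drop 7:i onto {6:l}
ground layer = {0:j}
drop-orders for the pieces not yet dropped (sum over which currently-grounded one goes next):
  1 to go: {5} 1  {7} 1
  2 to go: {4,5} 1  {5,7} 2  {6,7} 1
  3 to go: {3,4,5} 1  {4,5,7} 3  {5,6,7} 3
  4 to go: {3,4,5,7} 4  {4,5,6,7} 6
  5 to go: {3,4,5,6,7} 10
  6 to go: {2,3,4,5,6,7} 10
  if 0:j drops first: 10 orders

10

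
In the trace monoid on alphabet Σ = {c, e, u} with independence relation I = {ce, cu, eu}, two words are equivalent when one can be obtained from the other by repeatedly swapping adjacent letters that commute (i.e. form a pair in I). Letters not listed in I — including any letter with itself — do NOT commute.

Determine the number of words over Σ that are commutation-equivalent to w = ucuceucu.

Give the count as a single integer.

280

piece 0:u — minimal
piece 1:c — minimal
piece 2:u rests on {0:u}
piece 3:c rests on {1:c}
piece 4:e — minimal
piece 5:u rests on {2:u}
piece 6:c rests on {3:c}
piece 7:u rests on {5:u}
minimal pieces: {0:u, 1:c, 4:e}
ways to finish when only these pieces remain (= sum over removing one remaining piece with nothing left below it):
  1 left: {4}→1  {6}→1  {7}→1
  2 left: {3,6}→1  {4,6}→2  {4,7}→2  {5,7}→1  {6,7}→2
  3 left: {1,3,6}→1  {2,5,7}→1  {3,4,6}→3  {3,6,7}→3  {4,5,7}→3  {4,6,7}→6  {5,6,7}→3
  4 left: {0,2,5,7}→1  {1,3,4,6}→4  {1,3,6,7}→4  {2,4,5,7}→4  {2,5,6,7}→4  {3,4,6,7}→12  {3,5,6,7}→6  {4,5,6,7}→12
  5 left: {0,2,4,5,7}→5  {0,2,5,6,7}→5  {1,3,4,6,7}→20  {1,3,5,6,7}→10  {2,3,5,6,7}→10  {2,4,5,6,7}→20  {3,4,5,6,7}→30
  6 left: {0,2,3,5,6,7}→15  {0,2,4,5,6,7}→30  {1,2,3,5,6,7}→20  {1,3,4,5,6,7}→60  {2,3,4,5,6,7}→60
  placing 0:u first → 140 extensions
  placing 1:c first → 105 extensions
  placing 4:e first → 35 extensions
total linear extensions = 280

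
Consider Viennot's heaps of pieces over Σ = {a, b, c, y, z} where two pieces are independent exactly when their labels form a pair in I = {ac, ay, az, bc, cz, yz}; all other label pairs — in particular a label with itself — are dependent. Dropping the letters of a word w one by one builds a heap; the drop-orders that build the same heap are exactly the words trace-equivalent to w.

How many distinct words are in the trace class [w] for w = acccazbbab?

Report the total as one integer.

360

piece 0:a — minimal
piece 1:c — minimal
piece 2:c rests on {1:c}
piece 3:c rests on {2:c}
piece 4:a rests on {0:a}
piece 5:z — minimal
piece 6:b rests on {4:a, 5:z}
piece 7:b rests on {6:b}
piece 8:a rests on {7:b}
piece 9:b rests on {8:a}
minimal pieces: {0:a, 1:c, 5:z}
ways to finish when only these pieces remain (= sum over removing one remaining piece with nothing left below it):
  1 left: {3}→1  {9}→1
  2 left: {2,3}→1  {3,9}→2  {8,9}→1
  3 left: {1,2,3}→1  {2,3,9}→3  {3,8,9}→3  {7,8,9}→1
  4 left: {1,2,3,9}→4  {2,3,8,9}→6  {3,7,8,9}→4  {6,7,8,9}→1
  5 left: {1,2,3,8,9}→10  {2,3,7,8,9}→10  {3,6,7,8,9}→5  {4,6,7,8,9}→1  {5,6,7,8,9}→1
  6 left: {0,4,6,7,8,9}→1  {1,2,3,7,8,9}→20  {2,3,6,7,8,9}→15  {3,4,6,7,8,9}→6  {3,5,6,7,8,9}→6  {4,5,6,7,8,9}→2
  7 left: {0,3,4,6,7,8,9}→7  {0,4,5,6,7,8,9}→3  {1,2,3,6,7,8,9}→35  {2,3,4,6,7,8,9}→21  {2,3,5,6,7,8,9}→21  {3,4,5,6,7,8,9}→14
  8 left: {0,2,3,4,6,7,8,9}→28  {0,3,4,5,6,7,8,9}→24  {1,2,3,4,6,7,8,9}→56  {1,2,3,5,6,7,8,9}→56  {2,3,4,5,6,7,8,9}→56
  placing 0:a first → 168 extensions
  placing 1:c first → 108 extensions
  placing 5:z first → 84 extensions
total linear extensions = 360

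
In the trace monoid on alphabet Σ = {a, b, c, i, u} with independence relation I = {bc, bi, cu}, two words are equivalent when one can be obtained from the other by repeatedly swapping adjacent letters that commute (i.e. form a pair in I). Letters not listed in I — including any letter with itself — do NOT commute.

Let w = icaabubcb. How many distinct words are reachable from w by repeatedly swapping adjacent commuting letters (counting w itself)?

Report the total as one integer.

5

#0=i has no predecessor
#1=c depends on [0:i]
#2=a depends on [1:c]
#3=a depends on [2:a]
#4=b depends on [3:a]
#5=u depends on [4:b]
#6=b depends on [5:u]
#7=c depends on [3:a]
#8=b depends on [6:b]
sources: [0:i]
N(rest) = Σ N(rest − s) over sources s of rest; N(one piece) = 1:
  size 1 → [7]=1  [8]=1
  size 2 → [6,8]=1  [7,8]=2
  size 3 → [5,6,8]=1  [6,7,8]=3
  size 4 → [4,5,6,8]=1  [5,6,7,8]=4
  size 5 → [4,5,6,7,8]=5
  size 6 → [3,4,5,6,7,8]=5
  size 7 → [2,3,4,5,6,7,8]=5
  first=0(i) contributes 5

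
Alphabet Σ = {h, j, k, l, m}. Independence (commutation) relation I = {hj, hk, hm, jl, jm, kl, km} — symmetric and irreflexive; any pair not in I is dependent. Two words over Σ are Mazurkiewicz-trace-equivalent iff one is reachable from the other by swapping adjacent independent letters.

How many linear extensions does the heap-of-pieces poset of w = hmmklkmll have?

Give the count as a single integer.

108

piece 0:h — minimal
piece 1:m — minimal
piece 2:m rests on {1:m}
piece 3:k — minimal
piece 4:l rests on {0:h, 2:m}
piece 5:k rests on {3:k}
piece 6:m rests on {4:l}
piece 7:l rests on {6:m}
piece 8:l rests on {7:l}
minimal pieces: {0:h, 1:m, 3:k}
ways to finish when only these pieces remain (= sum over removing one remaining piece with nothing left below it):
  1 left: {5}→1  {8}→1
  2 left: {3,5}→1  {5,8}→2  {7,8}→1
  3 left: {3,5,8}→3  {5,7,8}→3  {6,7,8}→1
  4 left: {3,5,7,8}→6  {4,6,7,8}→1  {5,6,7,8}→4
  5 left: {0,4,6,7,8}→1  {2,4,6,7,8}→1  {3,5,6,7,8}→10  {4,5,6,7,8}→5
  6 left: {0,2,4,6,7,8}→2  {0,4,5,6,7,8}→6  {1,2,4,6,7,8}→1  {2,4,5,6,7,8}→6  {3,4,5,6,7,8}→15
  7 left: {0,1,2,4,6,7,8}→3  {0,2,4,5,6,7,8}→14  {0,3,4,5,6,7,8}→21  {1,2,4,5,6,7,8}→7  {2,3,4,5,6,7,8}→21
  placing 0:h first → 28 extensions
  placing 1:m first → 56 extensions
  placing 3:k first → 24 extensions
total linear extensions = 108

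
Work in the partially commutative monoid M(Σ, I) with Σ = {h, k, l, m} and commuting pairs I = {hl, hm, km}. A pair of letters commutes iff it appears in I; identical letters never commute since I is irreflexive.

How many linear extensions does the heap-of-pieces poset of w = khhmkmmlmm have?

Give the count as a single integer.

35

#0=k has no predecessor
#1=h depends on [0:k]
#2=h depends on [1:h]
#3=m has no predecessor
#4=k depends on [2:h]
#5=m depends on [3:m]
#6=m depends on [5:m]
#7=l depends on [4:k, 6:m]
#8=m depends on [7:l]
#9=m depends on [8:m]
sources: [0:k, 3:m]
N(rest) = Σ N(rest − s) over sources s of rest; N(one piece) = 1:
  size 1 → [9]=1
  size 2 → [8,9]=1
  size 3 → [7,8,9]=1
  size 4 → [4,7,8,9]=1  [6,7,8,9]=1
  size 5 → [2,4,7,8,9]=1  [4,6,7,8,9]=2  [5,6,7,8,9]=1
  size 6 → [1,2,4,7,8,9]=1  [2,4,6,7,8,9]=3  [3,5,6,7,8,9]=1  [4,5,6,7,8,9]=3
  size 7 → [0,1,2,4,7,8,9]=1  [1,2,4,6,7,8,9]=4  [2,4,5,6,7,8,9]=6  [3,4,5,6,7,8,9]=4
  size 8 → [0,1,2,4,6,7,8,9]=5  [1,2,4,5,6,7,8,9]=10  [2,3,4,5,6,7,8,9]=10
  first=0(k) contributes 20
  first=3(m) contributes 15
|[w]| = 35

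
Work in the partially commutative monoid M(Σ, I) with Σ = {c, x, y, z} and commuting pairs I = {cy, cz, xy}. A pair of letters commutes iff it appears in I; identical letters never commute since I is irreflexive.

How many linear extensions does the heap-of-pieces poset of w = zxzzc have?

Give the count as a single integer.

#0=z has no predecessor
#1=x depends on [0:z]
#2=z depends on [1:x]
#3=z depends on [2:z]
#4=c depends on [1:x]
sources: [0:z]
N(rest) = Σ N(rest − s) over sources s of rest; N(one piece) = 1:
  size 1 → [3]=1  [4]=1
  size 2 → [2,3]=1  [3,4]=2
  size 3 → [2,3,4]=3
  first=0(z) contributes 3

3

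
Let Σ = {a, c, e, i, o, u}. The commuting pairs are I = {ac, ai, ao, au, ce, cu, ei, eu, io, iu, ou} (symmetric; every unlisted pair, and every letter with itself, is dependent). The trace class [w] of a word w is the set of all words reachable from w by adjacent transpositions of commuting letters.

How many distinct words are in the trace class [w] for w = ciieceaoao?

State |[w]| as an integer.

drop 0:c onto floor
drop 1:i onto {0:c}
drop 2:i onto {1:i}
drop 3:e onto floor
drop 4:c onto {2:i}
drop 5:e onto {3:e}
drop 6:a onto {5:e}
drop 7:o onto {4:c, 5:e}
drop 8:a onto {6:a}
drop 9:o onto {7:o}
ground layer = {0:c, 3:e}
drop-orders for the pieces not yet dropped (sum over which currently-grounded one goes next):
  1 to go: {8} 1  {9} 1
  2 to go: {6,8} 1  {7,9} 1  {8,9} 2
  3 to go: {4,7,9} 1  {6,8,9} 3  {7,8,9} 3
  4 to go: {2,4,7,9} 1  {4,7,8,9} 4  {6,7,8,9} 6
  5 to go: {1,2,4,7,9} 1  {2,4,7,8,9} 5  {4,6,7,8,9} 10  {5,6,7,8,9} 6
  6 to go: {0,1,2,4,7,9} 1  {1,2,4,7,8,9} 6  {2,4,6,7,8,9} 15  {3,5,6,7,8,9} 6  {4,5,6,7,8,9} 16
  7 to go: {0,1,2,4,7,8,9} 7  {1,2,4,6,7,8,9} 21  {2,4,5,6,7,8,9} 31  {3,4,5,6,7,8,9} 22
  8 to go: {0,1,2,4,6,7,8,9} 28  {1,2,4,5,6,7,8,9} 52  {2,3,4,5,6,7,8,9} 53
  if 0:c drops first: 105 orders
  if 3:e drops first: 80 orders
heap linearizations: 185

185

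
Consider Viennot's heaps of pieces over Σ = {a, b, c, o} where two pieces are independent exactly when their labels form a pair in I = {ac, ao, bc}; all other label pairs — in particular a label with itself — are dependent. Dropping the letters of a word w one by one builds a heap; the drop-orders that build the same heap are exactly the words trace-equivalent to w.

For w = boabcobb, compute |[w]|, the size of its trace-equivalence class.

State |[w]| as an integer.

5

drop 0:b onto floor
drop 1:o onto {0:b}
drop 2:a onto {0:b}
drop 3:b onto {1:o, 2:a}
drop 4:c onto {1:o}
drop 5:o onto {3:b, 4:c}
drop 6:b onto {5:o}
drop 7:b onto {6:b}
ground layer = {0:b}
drop-orders for the pieces not yet dropped (sum over which currently-grounded one goes next):
  1 to go: {7} 1
  2 to go: {6,7} 1
  3 to go: {5,6,7} 1
  4 to go: {3,5,6,7} 1  {4,5,6,7} 1
  5 to go: {2,3,5,6,7} 1  {3,4,5,6,7} 2
  6 to go: {1,3,4,5,6,7} 2  {2,3,4,5,6,7} 3
  if 0:b drops first: 5 orders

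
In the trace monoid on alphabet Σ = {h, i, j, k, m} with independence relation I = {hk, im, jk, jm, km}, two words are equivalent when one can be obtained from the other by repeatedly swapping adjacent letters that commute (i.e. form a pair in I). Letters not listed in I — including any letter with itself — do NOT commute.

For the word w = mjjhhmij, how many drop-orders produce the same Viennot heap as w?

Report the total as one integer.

9

drop 0:m onto floor
drop 1:j onto floor
drop 2:j onto {1:j}
drop 3:h onto {0:m, 2:j}
drop 4:h onto {3:h}
drop 5:m onto {4:h}
drop 6:i onto {4:h}
drop 7:j onto {6:i}
ground layer = {0:m, 1:j}
drop-orders for the pieces not yet dropped (sum over which currently-grounded one goes next):
  1 to go: {5} 1  {7} 1
  2 to go: {5,7} 2  {6,7} 1
  3 to go: {5,6,7} 3
  4 to go: {4,5,6,7} 3
  5 to go: {3,4,5,6,7} 3
  6 to go: {0,3,4,5,6,7} 3  {2,3,4,5,6,7} 3
  if 0:m drops first: 3 orders
  if 1:j drops first: 6 orders
heap linearizations: 9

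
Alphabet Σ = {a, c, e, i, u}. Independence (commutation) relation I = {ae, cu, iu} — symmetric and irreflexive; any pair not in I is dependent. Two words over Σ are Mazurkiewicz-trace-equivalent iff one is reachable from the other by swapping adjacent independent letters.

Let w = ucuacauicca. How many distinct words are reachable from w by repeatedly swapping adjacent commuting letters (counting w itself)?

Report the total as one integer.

#0=u has no predecessor
#1=c has no predecessor
#2=u depends on [0:u]
#3=a depends on [1:c, 2:u]
#4=c depends on [3:a]
#5=a depends on [4:c]
#6=u depends on [5:a]
#7=i depends on [5:a]
#8=c depends on [7:i]
#9=c depends on [8:c]
#10=a depends on [6:u, 9:c]
sources: [0:u, 1:c]
N(rest) = Σ N(rest − s) over sources s of rest; N(one piece) = 1:
  size 1 → [10]=1
  size 2 → [6,10]=1  [9,10]=1
  size 3 → [6,9,10]=2  [8,9,10]=1
  size 4 → [6,8,9,10]=3  [7,8,9,10]=1
  size 5 → [6,7,8,9,10]=4
  size 6 → [5,6,7,8,9,10]=4
  size 7 → [4,5,6,7,8,9,10]=4
  size 8 → [3,4,5,6,7,8,9,10]=4
  size 9 → [1,3,4,5,6,7,8,9,10]=4  [2,3,4,5,6,7,8,9,10]=4
  first=0(u) contributes 8
  first=1(c) contributes 4
|[w]| = 12

12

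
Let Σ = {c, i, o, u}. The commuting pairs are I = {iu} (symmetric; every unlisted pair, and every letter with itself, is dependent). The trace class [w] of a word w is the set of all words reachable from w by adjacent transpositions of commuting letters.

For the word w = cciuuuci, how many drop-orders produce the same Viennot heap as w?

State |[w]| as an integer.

piece 0:c — minimal
piece 1:c rests on {0:c}
piece 2:i rests on {1:c}
piece 3:u rests on {1:c}
piece 4:u rests on {3:u}
piece 5:u rests on {4:u}
piece 6:c rests on {2:i, 5:u}
piece 7:i rests on {6:c}
minimal pieces: {0:c}
ways to finish when only these pieces remain (= sum over removing one remaining piece with nothing left below it):
  1 left: {7}→1
  2 left: {6,7}→1
  3 left: {2,6,7}→1  {5,6,7}→1
  4 left: {2,5,6,7}→2  {4,5,6,7}→1
  5 left: {2,4,5,6,7}→3  {3,4,5,6,7}→1
  6 left: {2,3,4,5,6,7}→4
  placing 0:c first → 4 extensions

4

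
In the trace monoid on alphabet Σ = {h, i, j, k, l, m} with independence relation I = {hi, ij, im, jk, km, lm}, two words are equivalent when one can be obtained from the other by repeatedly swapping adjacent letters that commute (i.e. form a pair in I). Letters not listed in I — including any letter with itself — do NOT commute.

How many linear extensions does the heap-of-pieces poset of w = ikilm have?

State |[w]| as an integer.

5

drop 0:i onto floor
drop 1:k onto {0:i}
drop 2:i onto {1:k}
drop 3:l onto {2:i}
drop 4:m onto floor
ground layer = {0:i, 4:m}
drop-orders for the pieces not yet dropped (sum over which currently-grounded one goes next):
  1 to go: {3} 1  {4} 1
  2 to go: {2,3} 1  {3,4} 2
  3 to go: {1,2,3} 1  {2,3,4} 3
  if 0:i drops first: 4 orders
  if 4:m drops first: 1 orders
heap linearizations: 5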